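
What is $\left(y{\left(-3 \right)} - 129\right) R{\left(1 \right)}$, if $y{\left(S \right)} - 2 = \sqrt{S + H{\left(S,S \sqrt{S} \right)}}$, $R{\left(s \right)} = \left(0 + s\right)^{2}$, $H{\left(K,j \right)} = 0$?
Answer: $-127 + i \sqrt{3} \approx -127.0 + 1.732 i$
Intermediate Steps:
$R{\left(s \right)} = s^{2}$
$y{\left(S \right)} = 2 + \sqrt{S}$ ($y{\left(S \right)} = 2 + \sqrt{S + 0} = 2 + \sqrt{S}$)
$\left(y{\left(-3 \right)} - 129\right) R{\left(1 \right)} = \left(\left(2 + \sqrt{-3}\right) - 129\right) 1^{2} = \left(\left(2 + i \sqrt{3}\right) - 129\right) 1 = \left(-127 + i \sqrt{3}\right) 1 = -127 + i \sqrt{3}$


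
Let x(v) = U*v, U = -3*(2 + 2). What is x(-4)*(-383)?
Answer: -18384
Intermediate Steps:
U = -12 (U = -3*4 = -12)
x(v) = -12*v
x(-4)*(-383) = -12*(-4)*(-383) = 48*(-383) = -18384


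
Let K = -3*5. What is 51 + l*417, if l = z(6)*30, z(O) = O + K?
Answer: -112539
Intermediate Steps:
K = -15
z(O) = -15 + O (z(O) = O - 15 = -15 + O)
l = -270 (l = (-15 + 6)*30 = -9*30 = -270)
51 + l*417 = 51 - 270*417 = 51 - 112590 = -112539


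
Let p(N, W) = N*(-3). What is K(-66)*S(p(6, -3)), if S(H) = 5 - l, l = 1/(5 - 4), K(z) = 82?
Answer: 328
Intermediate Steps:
p(N, W) = -3*N
l = 1 (l = 1/1 = 1)
S(H) = 4 (S(H) = 5 - 1*1 = 5 - 1 = 4)
K(-66)*S(p(6, -3)) = 82*4 = 328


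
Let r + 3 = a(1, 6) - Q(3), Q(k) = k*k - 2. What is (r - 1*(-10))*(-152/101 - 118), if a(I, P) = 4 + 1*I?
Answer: -60350/101 ≈ -597.52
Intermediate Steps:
a(I, P) = 4 + I
Q(k) = -2 + k**2 (Q(k) = k**2 - 2 = -2 + k**2)
r = -5 (r = -3 + ((4 + 1) - (-2 + 3**2)) = -3 + (5 - (-2 + 9)) = -3 + (5 - 1*7) = -3 + (5 - 7) = -3 - 2 = -5)
(r - 1*(-10))*(-152/101 - 118) = (-5 - 1*(-10))*(-152/101 - 118) = (-5 + 10)*(-152*1/101 - 118) = 5*(-152/101 - 118) = 5*(-12070/101) = -60350/101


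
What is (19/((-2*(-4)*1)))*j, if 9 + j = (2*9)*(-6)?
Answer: -2223/8 ≈ -277.88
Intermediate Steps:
j = -117 (j = -9 + (2*9)*(-6) = -9 + 18*(-6) = -9 - 108 = -117)
(19/((-2*(-4)*1)))*j = (19/((-2*(-4)*1)))*(-117) = (19/((8*1)))*(-117) = (19/8)*(-117) = -2223/8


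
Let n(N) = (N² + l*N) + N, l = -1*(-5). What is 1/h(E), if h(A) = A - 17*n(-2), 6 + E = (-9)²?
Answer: 1/211 ≈ 0.0047393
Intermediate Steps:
E = 75 (E = -6 + (-9)² = -6 + 81 = 75)
l = 5
n(N) = N² + 6*N (n(N) = (N² + 5*N) + N = N² + 6*N)
h(A) = 136 + A (h(A) = A - (-34)*(6 - 2) = A - (-34)*4 = A - 17*(-8) = A + 136 = 136 + A)
1/h(E) = 1/(136 + 75) = 1/211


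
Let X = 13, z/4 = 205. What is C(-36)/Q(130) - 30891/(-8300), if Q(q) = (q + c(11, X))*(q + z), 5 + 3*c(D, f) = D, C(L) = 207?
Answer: 2583633/693880 ≈ 3.7235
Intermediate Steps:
z = 820 (z = 4*205 = 820)
c(D, f) = -5/3 + D/3
Q(q) = (2 + q)*(820 + q) (Q(q) = (q + (-5/3 + (⅓)*11))*(q + 820) = (q + (-5/3 + 11/3))*(820 + q) = (q + 2)*(820 + q) = (2 + q)*(820 + q))
C(-36)/Q(130) - 30891/(-8300) = 207/(1640 + 130² + 822*130) - 30891/(-8300) = 207/(1640 + 16900 + 106860) - 30891*(-1/8300) = 207/125400 + 30891/8300 = 207*(1/125400) + 30891/8300 = 69/41800 + 30891/8300 = 2583633/693880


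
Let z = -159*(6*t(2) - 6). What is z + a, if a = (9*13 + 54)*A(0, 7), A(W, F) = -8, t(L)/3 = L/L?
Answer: -3276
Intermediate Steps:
t(L) = 3 (t(L) = 3*(L/L) = 3*1 = 3)
z = -1908 (z = -159*(6*3 - 6) = -159*(18 - 6) = -159*12 = -1908)
a = -1368 (a = (9*13 + 54)*(-8) = (117 + 54)*(-8) = 171*(-8) = -1368)
z + a = -1908 - 1368 = -3276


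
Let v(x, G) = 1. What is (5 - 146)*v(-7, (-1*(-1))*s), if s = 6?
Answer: -141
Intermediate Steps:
(5 - 146)*v(-7, (-1*(-1))*s) = (5 - 146)*1 = -141*1 = -141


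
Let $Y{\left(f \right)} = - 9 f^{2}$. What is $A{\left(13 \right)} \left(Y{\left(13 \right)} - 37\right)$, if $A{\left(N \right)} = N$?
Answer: $-20254$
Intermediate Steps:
$A{\left(13 \right)} \left(Y{\left(13 \right)} - 37\right) = 13 \left(- 9 \cdot 13^{2} - 37\right) = 13 \left(\left(-9\right) 169 - 37\right) = 13 \left(-1521 - 37\right) = 13 \left(-1558\right) = -20254$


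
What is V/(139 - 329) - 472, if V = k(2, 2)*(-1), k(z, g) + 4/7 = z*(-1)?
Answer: -313889/665 ≈ -472.01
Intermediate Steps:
k(z, g) = -4/7 - z (k(z, g) = -4/7 + z*(-1) = -4/7 - z)
V = 18/7 (V = (-4/7 - 1*2)*(-1) = (-4/7 - 2)*(-1) = -18/7*(-1) = 18/7 ≈ 2.5714)
V/(139 - 329) - 472 = 18/(7*(139 - 329)) - 472 = (18/7)/(-190) - 472 = (18/7)*(-1/190) - 472 = -9/665 - 472 = -313889/665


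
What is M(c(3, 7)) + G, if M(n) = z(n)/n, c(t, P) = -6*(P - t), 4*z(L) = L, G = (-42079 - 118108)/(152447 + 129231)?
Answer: -179535/563356 ≈ -0.31869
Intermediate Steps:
G = -160187/281678 ≈ -0.56869
z(L) = L/4
c(t, P) = -6*P + 6*t
M(n) = ¼ (M(n) = (n/4)/n = ¼)
M(c(3, 7)) + G = ¼ - 160187/281678 = -179535/563356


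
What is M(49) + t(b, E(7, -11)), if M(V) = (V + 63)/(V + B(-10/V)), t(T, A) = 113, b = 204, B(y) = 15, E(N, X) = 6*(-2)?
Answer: 459/4 ≈ 114.75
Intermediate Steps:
E(N, X) = -12
M(V) = (63 + V)/(15 + V) (M(V) = (V + 63)/(V + 15) = (63 + V)/(15 + V))
M(49) + t(b, E(7, -11)) = (63 + 49)/(15 + 49) + 113 = 112/64 + 113 = (1/64)*112 + 113 = 7/4 + 113 = 459/4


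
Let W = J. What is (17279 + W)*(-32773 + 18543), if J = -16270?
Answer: -14358070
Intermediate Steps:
W = -16270
(17279 + W)*(-32773 + 18543) = (17279 - 16270)*(-32773 + 18543) = 1009*(-14230) = -14358070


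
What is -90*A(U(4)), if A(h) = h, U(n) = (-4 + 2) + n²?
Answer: -1260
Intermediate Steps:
U(n) = -2 + n²
-90*A(U(4)) = -90*(-2 + 4²) = -90*(-2 + 16) = -90*14 = -1260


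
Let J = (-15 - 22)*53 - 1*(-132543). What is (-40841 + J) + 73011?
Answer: 162752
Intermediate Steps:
J = 130582 (J = -37*53 + 132543 = -1961 + 132543 = 130582)
(-40841 + J) + 73011 = (-40841 + 130582) + 73011 = 89741 + 73011 = 162752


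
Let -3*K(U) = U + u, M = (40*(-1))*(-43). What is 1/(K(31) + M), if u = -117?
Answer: 3/5246 ≈ 0.00057186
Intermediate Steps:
M = 1720 (M = -40*(-43) = 1720)
K(U) = 39 - U/3 (K(U) = -(U - 117)/3 = -(-117 + U)/3 = 39 - U/3)
1/(K(31) + M) = 1/((39 - ⅓*31) + 1720) = 1/((39 - 31/3) + 1720) = 1/(86/3 + 1720) = 1/(5246/3) = 3/5246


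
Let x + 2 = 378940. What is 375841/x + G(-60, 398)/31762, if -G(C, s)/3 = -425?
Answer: 3105151948/3008957189 ≈ 1.0320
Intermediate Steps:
x = 378938 (x = -2 + 378940 = 378938)
G(C, s) = 1275 (G(C, s) = -3*(-425) = 1275)
375841/x + G(-60, 398)/31762 = 375841/378938 + 1275/31762 = 3105151948/3008957189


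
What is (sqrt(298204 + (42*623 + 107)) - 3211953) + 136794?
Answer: -3075159 + 3*sqrt(36053) ≈ -3.0746e+6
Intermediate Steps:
(sqrt(298204 + (42*623 + 107)) - 3211953) + 136794 = (sqrt(298204 + (26166 + 107)) - 3211953) + 136794 = (sqrt(298204 + 26273) - 3211953) + 136794 = (sqrt(324477) - 3211953) + 136794 = (3*sqrt(36053) - 3211953) + 136794 = (-3211953 + 3*sqrt(36053)) + 136794 = -3075159 + 3*sqrt(36053)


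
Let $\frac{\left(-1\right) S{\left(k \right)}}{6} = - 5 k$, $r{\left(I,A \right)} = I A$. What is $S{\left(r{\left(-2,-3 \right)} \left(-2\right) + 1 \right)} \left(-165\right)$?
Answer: $54450$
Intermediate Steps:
$r{\left(I,A \right)} = A I$
$S{\left(k \right)} = 30 k$ ($S{\left(k \right)} = - 6 \left(- 5 k\right) = 30 k$)
$S{\left(r{\left(-2,-3 \right)} \left(-2\right) + 1 \right)} \left(-165\right) = 30 \left(\left(-3\right) \left(-2\right) \left(-2\right) + 1\right) \left(-165\right) = 30 \left(6 \left(-2\right) + 1\right) \left(-165\right) = 30 \left(-12 + 1\right) \left(-165\right) = 30 \left(-11\right) \left(-165\right) = \left(-330\right) \left(-165\right) = 54450$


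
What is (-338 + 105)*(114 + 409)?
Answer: -121859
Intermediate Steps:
(-338 + 105)*(114 + 409) = -233*523 = -121859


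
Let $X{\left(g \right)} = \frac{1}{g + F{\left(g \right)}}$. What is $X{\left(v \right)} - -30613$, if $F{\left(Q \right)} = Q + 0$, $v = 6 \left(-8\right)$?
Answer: $\frac{2938847}{96} \approx 30613.0$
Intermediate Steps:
$v = -48$
$F{\left(Q \right)} = Q$
$X{\left(g \right)} = \frac{1}{2 g}$ ($X{\left(g \right)} = \frac{1}{g + g} = \frac{1}{2 g}$)
$X{\left(v \right)} - -30613 = \frac{1}{2 \left(-48\right)} - -30613 = \frac{1}{2} \left(- \frac{1}{48}\right) + 30613 = - \frac{1}{96} + 30613 = \frac{2938847}{96}$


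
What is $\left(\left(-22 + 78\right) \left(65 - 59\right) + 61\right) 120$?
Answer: $47640$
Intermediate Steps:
$\left(\left(-22 + 78\right) \left(65 - 59\right) + 61\right) 120 = \left(56 \cdot 6 + 61\right) 120 = \left(336 + 61\right) 120 = 397 \cdot 120 = 47640$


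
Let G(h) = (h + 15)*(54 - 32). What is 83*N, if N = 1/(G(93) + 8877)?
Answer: 83/11253 ≈ 0.0073758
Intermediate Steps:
G(h) = 330 + 22*h (G(h) = (15 + h)*22 = 330 + 22*h)
N = 1/11253 (N = 1/((330 + 22*93) + 8877) = 1/((330 + 2046) + 8877) = 1/(2376 + 8877) = 1/11253 ≈ 8.8865e-5)
83*N = 83*(1/11253) = 83/11253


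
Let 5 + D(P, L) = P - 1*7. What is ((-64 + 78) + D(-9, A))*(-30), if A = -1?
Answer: 210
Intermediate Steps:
D(P, L) = -12 + P (D(P, L) = -5 + (P - 1*7) = -5 + (P - 7) = -5 + (-7 + P) = -12 + P)
((-64 + 78) + D(-9, A))*(-30) = ((-64 + 78) + (-12 - 9))*(-30) = (14 - 21)*(-30) = -7*(-30) = 210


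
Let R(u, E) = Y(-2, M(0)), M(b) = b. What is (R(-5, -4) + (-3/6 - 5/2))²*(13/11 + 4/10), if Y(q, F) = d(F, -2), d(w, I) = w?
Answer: 783/55 ≈ 14.236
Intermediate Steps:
Y(q, F) = F
R(u, E) = 0
(R(-5, -4) + (-3/6 - 5/2))²*(13/11 + 4/10) = (0 + (-3/6 - 5/2))²*(13/11 + 4/10) = (0 + (-3*⅙ - 5*½))²*(13*(1/11) + 4*(⅒)) = (0 + (-½ - 5/2))²*(13/11 + ⅖) = (0 - 3)²*(87/55) = (-3)²*(87/55) = 9*(87/55) = 783/55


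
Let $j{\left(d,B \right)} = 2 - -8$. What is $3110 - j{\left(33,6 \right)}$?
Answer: $3100$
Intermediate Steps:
$j{\left(d,B \right)} = 10$ ($j{\left(d,B \right)} = 2 + 8 = 10$)
$3110 - j{\left(33,6 \right)} = 3110 - 10 = 3100$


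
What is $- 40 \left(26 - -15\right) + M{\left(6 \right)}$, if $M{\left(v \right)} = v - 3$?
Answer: $-1637$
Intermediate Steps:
$M{\left(v \right)} = -3 + v$
$- 40 \left(26 - -15\right) + M{\left(6 \right)} = - 40 \left(26 - -15\right) + \left(-3 + 6\right) = - 40 \left(26 + 15\right) + 3 = \left(-40\right) 41 + 3 = -1640 + 3 = -1637$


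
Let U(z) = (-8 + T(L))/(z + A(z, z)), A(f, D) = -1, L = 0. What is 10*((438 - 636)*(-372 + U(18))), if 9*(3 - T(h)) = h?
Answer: 12531420/17 ≈ 7.3714e+5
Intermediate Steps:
T(h) = 3 - h/9
U(z) = -5/(-1 + z) (U(z) = (-8 + (3 - ⅑*0))/(z - 1) = (-8 + (3 + 0))/(-1 + z) = (-8 + 3)/(-1 + z) = -5/(-1 + z))
10*((438 - 636)*(-372 + U(18))) = 10*((438 - 636)*(-372 - 5/(-1 + 18))) = 10*(-198*(-372 - 5/17)) = 10*(-198*(-6329/17)) = 10*(1253142/17) = 12531420/17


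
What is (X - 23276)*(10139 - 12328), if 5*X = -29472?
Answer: 319270028/5 ≈ 6.3854e+7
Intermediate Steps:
X = -29472/5 (X = (⅕)*(-29472) = -29472/5 ≈ -5894.4)
(X - 23276)*(10139 - 12328) = (-29472/5 - 23276)*(10139 - 12328) = -145852/5*(-2189) = 319270028/5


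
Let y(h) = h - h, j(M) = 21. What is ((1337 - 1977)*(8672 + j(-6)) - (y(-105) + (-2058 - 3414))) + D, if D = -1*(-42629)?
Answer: -5515419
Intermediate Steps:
D = 42629
y(h) = 0
((1337 - 1977)*(8672 + j(-6)) - (y(-105) + (-2058 - 3414))) + D = ((1337 - 1977)*(8672 + 21) - (0 + (-2058 - 3414))) + 42629 = (-640*8693 - (0 - 5472)) + 42629 = (-5563520 - 1*(-5472)) + 42629 = (-5563520 + 5472) + 42629 = -5558048 + 42629 = -5515419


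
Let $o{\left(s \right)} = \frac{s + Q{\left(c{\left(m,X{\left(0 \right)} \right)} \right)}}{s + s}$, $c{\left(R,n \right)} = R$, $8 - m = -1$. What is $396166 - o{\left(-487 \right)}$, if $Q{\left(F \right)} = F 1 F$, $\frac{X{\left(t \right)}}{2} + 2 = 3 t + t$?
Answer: $\frac{192932639}{487} \approx 3.9617 \cdot 10^{5}$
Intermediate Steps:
$m = 9$ ($m = 8 - -1 = 8 + 1 = 9$)
$X{\left(t \right)} = -4 + 8 t$ ($X{\left(t \right)} = -4 + 2 \left(3 t + t\right) = -4 + 2 \cdot 4 t = -4 + 8 t$)
$Q{\left(F \right)} = F^{2}$ ($Q{\left(F \right)} = F F = F^{2}$)
$o{\left(s \right)} = \frac{81 + s}{2 s}$ ($o{\left(s \right)} = \frac{s + 9^{2}}{s + s} = \frac{s + 81}{2 s} = \left(81 + s\right) \frac{1}{2 s} = \frac{81 + s}{2 s}$)
$396166 - o{\left(-487 \right)} = 396166 - \frac{81 - 487}{2 \left(-487\right)} = 396166 - \frac{1}{2} \left(- \frac{1}{487}\right) \left(-406\right) = 396166 - \frac{203}{487} = \frac{192932639}{487}$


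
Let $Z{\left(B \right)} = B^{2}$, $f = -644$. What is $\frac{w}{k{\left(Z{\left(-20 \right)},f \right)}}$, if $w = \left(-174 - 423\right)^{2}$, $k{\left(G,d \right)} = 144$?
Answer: $\frac{39601}{16} \approx 2475.1$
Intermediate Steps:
$w = 356409$ ($w = \left(-597\right)^{2} = 356409$)
$\frac{w}{k{\left(Z{\left(-20 \right)},f \right)}} = \frac{356409}{144} = 356409 \cdot \frac{1}{144} = \frac{39601}{16}$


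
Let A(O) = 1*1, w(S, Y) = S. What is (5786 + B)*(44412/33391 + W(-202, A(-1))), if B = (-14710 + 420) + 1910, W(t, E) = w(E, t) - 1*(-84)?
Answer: -19008174318/33391 ≈ -5.6926e+5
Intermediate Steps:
A(O) = 1
W(t, E) = 84 + E (W(t, E) = E - 1*(-84) = E + 84 = 84 + E)
B = -12380 (B = -14290 + 1910 = -12380)
(5786 + B)*(44412/33391 + W(-202, A(-1))) = (5786 - 12380)*(44412/33391 + (84 + 1)) = -6594*(44412*(1/33391) + 85) = -6594*(44412/33391 + 85) = -6594*2882647/33391 = -19008174318/33391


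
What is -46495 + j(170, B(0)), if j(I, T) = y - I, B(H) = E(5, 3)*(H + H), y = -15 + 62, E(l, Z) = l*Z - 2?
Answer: -46618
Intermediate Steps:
E(l, Z) = -2 + Z*l (E(l, Z) = Z*l - 2 = -2 + Z*l)
y = 47
B(H) = 26*H (B(H) = (-2 + 3*5)*(H + H) = (-2 + 15)*(2*H) = 13*(2*H) = 26*H)
j(I, T) = 47 - I
-46495 + j(170, B(0)) = -46495 + (47 - 1*170) = -46495 + (47 - 170) = -46495 - 123 = -46618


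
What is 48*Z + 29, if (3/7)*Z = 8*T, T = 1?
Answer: 925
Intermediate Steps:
Z = 56/3 (Z = 7*(8*1)/3 = (7/3)*8 = 56/3 ≈ 18.667)
48*Z + 29 = 48*(56/3) + 29 = 896 + 29 = 925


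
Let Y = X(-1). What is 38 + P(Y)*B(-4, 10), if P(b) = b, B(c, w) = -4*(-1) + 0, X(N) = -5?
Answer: 18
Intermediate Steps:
B(c, w) = 4 (B(c, w) = 4 + 0 = 4)
Y = -5
38 + P(Y)*B(-4, 10) = 38 - 5*4 = 38 - 20 = 18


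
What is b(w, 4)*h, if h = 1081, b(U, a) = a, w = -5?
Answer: 4324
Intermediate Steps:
b(w, 4)*h = 4*1081 = 4324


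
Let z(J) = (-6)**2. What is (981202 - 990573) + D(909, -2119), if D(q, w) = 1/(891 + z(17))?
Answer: -8686916/927 ≈ -9371.0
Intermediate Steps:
z(J) = 36
D(q, w) = 1/927 (D(q, w) = 1/(891 + 36) = 1/927)
(981202 - 990573) + D(909, -2119) = (981202 - 990573) + 1/927 = -9371 + 1/927 = -8686916/927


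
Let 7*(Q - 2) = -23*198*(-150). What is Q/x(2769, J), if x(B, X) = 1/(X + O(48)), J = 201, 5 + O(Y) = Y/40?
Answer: 673550404/35 ≈ 1.9244e+7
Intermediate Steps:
O(Y) = -5 + Y/40
x(B, X) = 1/(-19/5 + X) (x(B, X) = 1/(X + (-5 + (1/40)*48)) = 1/(X + (-5 + 6/5)) = 1/(X - 19/5) = 1/(-19/5 + X))
Q = 683114/7 (Q = 2 + (-23*198*(-150))/7 = 2 + (-4554*(-150))/7 = 2 + (1/7)*683100 = 2 + 683100/7 = 683114/7 ≈ 97588.)
Q/x(2769, J) = 683114/(7*((5/(-19 + 5*201)))) = 683114/(7*((5/(-19 + 1005)))) = 683114/(7*((5/986))) = 683114/(7*((5*(1/986)))) = 683114/(7*(5/986)) = (683114/7)*(986/5) = 673550404/35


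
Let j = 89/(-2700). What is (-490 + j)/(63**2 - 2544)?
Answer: -1323089/3847500 ≈ -0.34388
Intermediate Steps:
j = -89/2700 (j = 89*(-1/2700) = -89/2700 ≈ -0.032963)
(-490 + j)/(63**2 - 2544) = (-490 - 89/2700)/(63**2 - 2544) = -1323089/(2700*(3969 - 2544)) = -1323089/2700/1425 = -1323089/2700*1/1425 = -1323089/3847500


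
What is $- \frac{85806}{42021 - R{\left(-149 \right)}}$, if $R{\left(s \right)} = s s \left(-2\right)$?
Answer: $- \frac{85806}{86423} \approx -0.99286$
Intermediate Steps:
$R{\left(s \right)} = - 2 s^{2}$ ($R{\left(s \right)} = s^{2} \left(-2\right) = - 2 s^{2}$)
$- \frac{85806}{42021 - R{\left(-149 \right)}} = - \frac{85806}{42021 - - 2 \left(-149\right)^{2}} = - \frac{85806}{42021 - \left(-2\right) 22201} = - \frac{85806}{42021 - -44402} = - \frac{85806}{42021 + 44402} = - \frac{85806}{86423}$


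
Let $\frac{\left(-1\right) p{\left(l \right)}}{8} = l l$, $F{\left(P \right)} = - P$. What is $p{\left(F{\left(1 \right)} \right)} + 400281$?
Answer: $400273$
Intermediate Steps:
$p{\left(l \right)} = - 8 l^{2}$ ($p{\left(l \right)} = - 8 l l = - 8 l^{2}$)
$p{\left(F{\left(1 \right)} \right)} + 400281 = - 8 \left(\left(-1\right) 1\right)^{2} + 400281 = - 8 \left(-1\right)^{2} + 400281 = \left(-8\right) 1 + 400281 = -8 + 400281 = 400273$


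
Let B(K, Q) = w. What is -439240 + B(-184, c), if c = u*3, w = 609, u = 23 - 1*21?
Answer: -438631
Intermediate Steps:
u = 2 (u = 23 - 21 = 2)
c = 6 (c = 2*3 = 6)
B(K, Q) = 609
-439240 + B(-184, c) = -439240 + 609 = -438631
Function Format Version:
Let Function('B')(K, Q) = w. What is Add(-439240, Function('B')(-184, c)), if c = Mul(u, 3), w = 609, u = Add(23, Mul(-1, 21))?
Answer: -438631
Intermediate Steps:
u = 2 (u = Add(23, -21) = 2)
c = 6 (c = Mul(2, 3) = 6)
Function('B')(K, Q) = 609
Add(-439240, Function('B')(-184, c)) = Add(-439240, 609) = -438631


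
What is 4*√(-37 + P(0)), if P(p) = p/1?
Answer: 4*I*√37 ≈ 24.331*I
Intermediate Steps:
P(p) = p (P(p) = p*1 = p)
4*√(-37 + P(0)) = 4*√(-37 + 0) = 4*√(-37) = 4*(I*√37) = 4*I*√37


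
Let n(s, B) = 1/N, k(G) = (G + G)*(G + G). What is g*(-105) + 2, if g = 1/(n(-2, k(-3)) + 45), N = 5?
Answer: -73/226 ≈ -0.32301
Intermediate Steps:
k(G) = 4*G² (k(G) = (2*G)*(2*G) = 4*G²)
n(s, B) = ⅕ (n(s, B) = 1/5 = ⅕)
g = 5/226 (g = 1/(⅕ + 45) = 1/(226/5) = 5/226 ≈ 0.022124)
g*(-105) + 2 = (5/226)*(-105) + 2 = -525/226 + 2 = -73/226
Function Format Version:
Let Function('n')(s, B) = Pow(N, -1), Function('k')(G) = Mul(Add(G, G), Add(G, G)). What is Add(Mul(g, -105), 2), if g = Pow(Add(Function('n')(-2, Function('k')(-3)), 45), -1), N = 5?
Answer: Rational(-73, 226) ≈ -0.32301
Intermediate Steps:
Function('k')(G) = Mul(4, Pow(G, 2)) (Function('k')(G) = Mul(Mul(2, G), Mul(2, G)) = Mul(4, Pow(G, 2)))
Function('n')(s, B) = Rational(1, 5) (Function('n')(s, B) = Pow(5, -1) = Rational(1, 5))
g = Rational(5, 226) (g = Pow(Add(Rational(1, 5), 45), -1) = Pow(Rational(226, 5), -1) = Rational(5, 226) ≈ 0.022124)
Add(Mul(g, -105), 2) = Add(Mul(Rational(5, 226), -105), 2) = Add(Rational(-525, 226), 2) = Rational(-73, 226)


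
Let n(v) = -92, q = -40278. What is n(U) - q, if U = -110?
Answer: 40186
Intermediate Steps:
n(U) - q = -92 - 1*(-40278) = -92 + 40278 = 40186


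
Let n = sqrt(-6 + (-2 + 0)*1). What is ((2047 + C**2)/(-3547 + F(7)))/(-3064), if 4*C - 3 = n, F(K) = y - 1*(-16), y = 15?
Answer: 32753/172368384 + I*sqrt(2)/14364032 ≈ 0.00019002 + 9.8455e-8*I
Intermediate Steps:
F(K) = 31 (F(K) = 15 - 1*(-16) = 15 + 16 = 31)
n = 2*I*sqrt(2) (n = sqrt(-6 - 2*1) = sqrt(-6 - 2) = sqrt(-8) = 2*I*sqrt(2) ≈ 2.8284*I)
C = 3/4 + I*sqrt(2)/2 (C = 3/4 + (2*I*sqrt(2))/4 = 3/4 + I*sqrt(2)/2 ≈ 0.75 + 0.70711*I)
((2047 + C**2)/(-3547 + F(7)))/(-3064) = ((2047 + (3/4 + I*sqrt(2)/2)**2)/(-3547 + 31))/(-3064) = ((2047 + (3/4 + I*sqrt(2)/2)**2)/(-3516))*(-1/3064) = ((2047 + (3/4 + I*sqrt(2)/2)**2)*(-1/3516))*(-1/3064) = (-2047/3516 - (3/4 + I*sqrt(2)/2)**2/3516)*(-1/3064) = 2047/10773024 + (3/4 + I*sqrt(2)/2)**2/10773024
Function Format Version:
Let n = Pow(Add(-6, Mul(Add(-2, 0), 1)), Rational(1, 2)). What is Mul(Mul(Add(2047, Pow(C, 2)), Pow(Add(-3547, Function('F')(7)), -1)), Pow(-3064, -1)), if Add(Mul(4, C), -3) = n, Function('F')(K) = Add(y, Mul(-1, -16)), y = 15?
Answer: Add(Rational(32753, 172368384), Mul(Rational(1, 14364032), I, Pow(2, Rational(1, 2)))) ≈ Add(0.00019002, Mul(9.8455e-8, I))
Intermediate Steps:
Function('F')(K) = 31 (Function('F')(K) = Add(15, Mul(-1, -16)) = Add(15, 16) = 31)
n = Mul(2, I, Pow(2, Rational(1, 2))) (n = Pow(Add(-6, Mul(-2, 1)), Rational(1, 2)) = Pow(Add(-6, -2), Rational(1, 2)) = Pow(-8, Rational(1, 2)) = Mul(2, I, Pow(2, Rational(1, 2))) ≈ Mul(2.8284, I))
C = Add(Rational(3, 4), Mul(Rational(1, 2), I, Pow(2, Rational(1, 2)))) (C = Add(Rational(3, 4), Mul(Rational(1, 4), Mul(2, I, Pow(2, Rational(1, 2))))) = Add(Rational(3, 4), Mul(Rational(1, 2), I, Pow(2, Rational(1, 2)))) ≈ Add(0.75000, Mul(0.70711, I)))
Mul(Mul(Add(2047, Pow(C, 2)), Pow(Add(-3547, Function('F')(7)), -1)), Pow(-3064, -1)) = Mul(Mul(Add(2047, Pow(Add(Rational(3, 4), Mul(Rational(1, 2), I, Pow(2, Rational(1, 2)))), 2)), Pow(Add(-3547, 31), -1)), Pow(-3064, -1)) = Mul(Mul(Add(2047, Pow(Add(Rational(3, 4), Mul(Rational(1, 2), I, Pow(2, Rational(1, 2)))), 2)), Pow(-3516, -1)), Rational(-1, 3064)) = Mul(Mul(Add(2047, Pow(Add(Rational(3, 4), Mul(Rational(1, 2), I, Pow(2, Rational(1, 2)))), 2)), Rational(-1, 3516)), Rational(-1, 3064)) = Mul(Add(Rational(-2047, 3516), Mul(Rational(-1, 3516), Pow(Add(Rational(3, 4), Mul(Rational(1, 2), I, Pow(2, Rational(1, 2)))), 2))), Rational(-1, 3064)) = Add(Rational(2047, 10773024), Mul(Rational(1, 10773024), Pow(Add(Rational(3, 4), Mul(Rational(1, 2), I, Pow(2, Rational(1, 2)))), 2)))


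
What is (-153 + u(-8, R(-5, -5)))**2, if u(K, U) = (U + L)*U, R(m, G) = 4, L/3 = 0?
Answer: 18769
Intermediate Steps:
L = 0 (L = 3*0 = 0)
u(K, U) = U**2 (u(K, U) = (U + 0)*U = U*U = U**2)
(-153 + u(-8, R(-5, -5)))**2 = (-153 + 4**2)**2 = (-153 + 16)**2 = (-137)**2 = 18769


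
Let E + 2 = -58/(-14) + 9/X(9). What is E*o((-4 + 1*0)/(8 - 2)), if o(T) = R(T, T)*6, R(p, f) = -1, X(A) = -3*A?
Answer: -76/7 ≈ -10.857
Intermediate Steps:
o(T) = -6 (o(T) = -1*6 = -6)
E = 38/21 (E = -2 + (-58/(-14) + 9/((-3*9))) = -2 + (-58*(-1/14) + 9/(-27)) = -2 + (29/7 + 9*(-1/27)) = -2 + (29/7 - ⅓) = -2 + 80/21 = 38/21 ≈ 1.8095)
E*o((-4 + 1*0)/(8 - 2)) = (38/21)*(-6) = -76/7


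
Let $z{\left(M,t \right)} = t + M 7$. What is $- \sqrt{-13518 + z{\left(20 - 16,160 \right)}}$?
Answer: $- i \sqrt{13330} \approx - 115.46 i$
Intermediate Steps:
$z{\left(M,t \right)} = t + 7 M$
$- \sqrt{-13518 + z{\left(20 - 16,160 \right)}} = - \sqrt{-13518 + \left(160 + 7 \left(20 - 16\right)\right)} = - \sqrt{-13518 + \left(160 + 7 \cdot 4\right)} = - \sqrt{-13518 + \left(160 + 28\right)} = - \sqrt{-13518 + 188} = - \sqrt{-13330} = - i \sqrt{13330}$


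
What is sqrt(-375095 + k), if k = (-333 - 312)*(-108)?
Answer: I*sqrt(305435) ≈ 552.66*I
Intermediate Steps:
k = 69660 (k = -645*(-108) = 69660)
sqrt(-375095 + k) = sqrt(-375095 + 69660) = sqrt(-305435) = I*sqrt(305435)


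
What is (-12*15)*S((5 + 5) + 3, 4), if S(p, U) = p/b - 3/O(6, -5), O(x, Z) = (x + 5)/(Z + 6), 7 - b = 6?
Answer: -25200/11 ≈ -2290.9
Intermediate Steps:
b = 1 (b = 7 - 1*6 = 7 - 6 = 1)
O(x, Z) = (5 + x)/(6 + Z)
S(p, U) = -3/11 + p (S(p, U) = p/1 - 3*(6 - 5)/(5 + 6) = p*1 - 3/(11/1) = p - 3/(1*11) = p - 3/11 = -3/11 + p)
(-12*15)*S((5 + 5) + 3, 4) = (-12*15)*(-3/11 + ((5 + 5) + 3)) = -180*(-3/11 + (10 + 3)) = -180*(-3/11 + 13) = -180*140/11 = -25200/11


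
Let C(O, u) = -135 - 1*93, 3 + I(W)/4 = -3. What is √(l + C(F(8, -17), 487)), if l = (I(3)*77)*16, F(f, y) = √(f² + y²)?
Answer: 2*I*√7449 ≈ 172.62*I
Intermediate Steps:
I(W) = -24 (I(W) = -12 + 4*(-3) = -12 - 12 = -24)
C(O, u) = -228 (C(O, u) = -135 - 93 = -228)
l = -29568 (l = -24*77*16 = -1848*16 = -29568)
√(l + C(F(8, -17), 487)) = √(-29568 - 228) = √(-29796) = 2*I*√7449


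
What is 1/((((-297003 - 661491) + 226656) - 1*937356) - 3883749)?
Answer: -1/5552943 ≈ -1.8008e-7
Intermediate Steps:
1/((((-297003 - 661491) + 226656) - 1*937356) - 3883749) = 1/(((-958494 + 226656) - 937356) - 3883749) = 1/((-731838 - 937356) - 3883749) = 1/(-1669194 - 3883749) = 1/(-5552943) = -1/5552943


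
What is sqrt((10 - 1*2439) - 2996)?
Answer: 5*I*sqrt(217) ≈ 73.655*I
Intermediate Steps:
sqrt((10 - 1*2439) - 2996) = sqrt((10 - 2439) - 2996) = sqrt(-2429 - 2996) = sqrt(-5425) = 5*I*sqrt(217)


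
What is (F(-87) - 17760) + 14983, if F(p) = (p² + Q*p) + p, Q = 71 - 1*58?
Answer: 3574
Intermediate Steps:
Q = 13 (Q = 71 - 58 = 13)
F(p) = p² + 14*p (F(p) = (p² + 13*p) + p = p² + 14*p)
(F(-87) - 17760) + 14983 = (-87*(14 - 87) - 17760) + 14983 = (-87*(-73) - 17760) + 14983 = (6351 - 17760) + 14983 = -11409 + 14983 = 3574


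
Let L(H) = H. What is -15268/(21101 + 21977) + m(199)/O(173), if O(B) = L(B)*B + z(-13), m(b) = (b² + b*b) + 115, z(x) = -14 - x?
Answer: 493312837/214873064 ≈ 2.2958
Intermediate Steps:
m(b) = 115 + 2*b² (m(b) = (b² + b²) + 115 = 2*b² + 115 = 115 + 2*b²)
O(B) = -1 + B² (O(B) = B*B + (-14 - 1*(-13)) = B² + (-14 + 13) = B² - 1 = -1 + B²)
-15268/(21101 + 21977) + m(199)/O(173) = -15268/(21101 + 21977) + (115 + 2*199²)/(-1 + 173²) = -15268/43078 + (115 + 2*39601)/(-1 + 29929) = -15268*1/43078 + (115 + 79202)/29928 = -7634/21539 + 79317*(1/29928) = -7634/21539 + 26439/9976 = 493312837/214873064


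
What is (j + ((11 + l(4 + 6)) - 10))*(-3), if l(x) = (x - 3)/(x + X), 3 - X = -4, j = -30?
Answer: 1458/17 ≈ 85.765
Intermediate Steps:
X = 7 (X = 3 - 1*(-4) = 3 + 4 = 7)
l(x) = (-3 + x)/(7 + x) (l(x) = (x - 3)/(x + 7) = (-3 + x)/(7 + x))
(j + ((11 + l(4 + 6)) - 10))*(-3) = (-30 + ((11 + (-3 + (4 + 6))/(7 + (4 + 6))) - 10))*(-3) = (-30 + ((11 + (-3 + 10)/(7 + 10)) - 10))*(-3) = (-30 + ((11 + 7/17) - 10))*(-3) = (-30 + (194/17 - 10))*(-3) = (-30 + 24/17)*(-3) = -486/17*(-3) = 1458/17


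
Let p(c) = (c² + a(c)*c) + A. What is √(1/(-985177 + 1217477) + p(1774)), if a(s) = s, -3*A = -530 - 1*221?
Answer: √30569999264151807/69690 ≈ 2508.9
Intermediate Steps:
A = 751/3 (A = -(-530 - 1*221)/3 = -(-530 - 221)/3 = -⅓*(-751) = 751/3 ≈ 250.33)
p(c) = 751/3 + 2*c² (p(c) = (c² + c*c) + 751/3 = (c² + c²) + 751/3 = 2*c² + 751/3 = 751/3 + 2*c²)
√(1/(-985177 + 1217477) + p(1774)) = √(1/(-985177 + 1217477) + (751/3 + 2*1774²)) = √(1/232300 + (751/3 + 2*3147076)) = √(1/232300 + (751/3 + 6294152)) = √(1/232300 + 18883207/3) = √(4386568986103/696900) = √30569999264151807/69690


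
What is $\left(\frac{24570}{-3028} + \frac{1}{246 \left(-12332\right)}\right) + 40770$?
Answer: $\frac{93609250901063}{2296489704} \approx 40762.0$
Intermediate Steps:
$\left(\frac{24570}{-3028} + \frac{1}{246 \left(-12332\right)}\right) + 40770 = \left(24570 \left(- \frac{1}{3028}\right) + \frac{1}{246} \left(- \frac{1}{12332}\right)\right) + 40770 = \left(- \frac{12285}{1514} - \frac{1}{3033672}\right) + 40770 = - \frac{18634331017}{2296489704} + 40770 = \frac{93609250901063}{2296489704}$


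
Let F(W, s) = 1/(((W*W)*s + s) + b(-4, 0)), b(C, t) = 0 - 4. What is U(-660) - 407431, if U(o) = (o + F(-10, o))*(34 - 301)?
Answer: -15413449837/66664 ≈ -2.3121e+5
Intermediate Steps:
b(C, t) = -4
F(W, s) = 1/(-4 + s + s*W²) (F(W, s) = 1/(((W*W)*s + s) - 4) = 1/((W²*s + s) - 4) = 1/((s*W² + s) - 4) = 1/((s + s*W²) - 4) = 1/(-4 + s + s*W²))
U(o) = -267*o - 267/(-4 + 101*o) (U(o) = (o + 1/(-4 + o + o*(-10)²))*(34 - 301) = (o + 1/(-4 + o + o*100))*(-267) = (o + 1/(-4 + o + 100*o))*(-267) = (o + 1/(-4 + 101*o))*(-267) = -267*o - 267/(-4 + 101*o))
U(-660) - 407431 = 267*(-1 - 101*(-660)² + 4*(-660))/(-4 + 101*(-660)) - 407431 = 267*(-1 - 101*435600 - 2640)/(-4 - 66660) - 407431 = 267*(-1 - 43995600 - 2640)/(-66664) - 407431 = 267*(-1/66664)*(-43998241) - 407431 = 11747530347/66664 - 407431 = -15413449837/66664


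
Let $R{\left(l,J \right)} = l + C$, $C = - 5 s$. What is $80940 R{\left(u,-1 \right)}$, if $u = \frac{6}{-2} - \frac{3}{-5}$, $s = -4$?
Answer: $1424544$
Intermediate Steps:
$C = 20$ ($C = \left(-5\right) \left(-4\right) = 20$)
$u = - \frac{12}{5}$ ($u = 6 \left(- \frac{1}{2}\right) - - \frac{3}{5} = -3 + \frac{3}{5} = - \frac{12}{5} \approx -2.4$)
$R{\left(l,J \right)} = 20 + l$ ($R{\left(l,J \right)} = l + 20 = 20 + l$)
$80940 R{\left(u,-1 \right)} = 80940 \left(20 - \frac{12}{5}\right) = 80940 \cdot \frac{88}{5} = 1424544$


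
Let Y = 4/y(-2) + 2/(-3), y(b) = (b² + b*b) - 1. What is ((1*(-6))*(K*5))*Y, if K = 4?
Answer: 80/7 ≈ 11.429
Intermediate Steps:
y(b) = -1 + 2*b² (y(b) = (b² + b²) - 1 = 2*b² - 1 = -1 + 2*b²)
Y = -2/21 (Y = 4/(-1 + 2*(-2)²) + 2/(-3) = 4/(-1 + 2*4) + 2*(-⅓) = 4/(-1 + 8) - ⅔ = 4/7 - ⅔ = -2/21 ≈ -0.095238)
((1*(-6))*(K*5))*Y = ((1*(-6))*(4*5))*(-2/21) = -6*20*(-2/21) = -120*(-2/21) = 80/7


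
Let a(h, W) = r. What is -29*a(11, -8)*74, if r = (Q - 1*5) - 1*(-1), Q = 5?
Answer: -2146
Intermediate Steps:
r = 1 (r = (5 - 1*5) - 1*(-1) = (5 - 5) + 1 = 0 + 1 = 1)
a(h, W) = 1
-29*a(11, -8)*74 = -29*1*74 = -29*74 = -2146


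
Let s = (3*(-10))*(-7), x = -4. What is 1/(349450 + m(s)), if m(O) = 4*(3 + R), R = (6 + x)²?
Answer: 1/349478 ≈ 2.8614e-6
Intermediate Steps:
s = 210 (s = -30*(-7) = 210)
R = 4 (R = (6 - 4)² = 2² = 4)
m(O) = 28 (m(O) = 4*(3 + 4) = 4*7 = 28)
1/(349450 + m(s)) = 1/(349450 + 28) = 1/349478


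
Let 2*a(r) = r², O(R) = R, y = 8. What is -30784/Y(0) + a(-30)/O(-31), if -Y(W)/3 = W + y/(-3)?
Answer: -119738/31 ≈ -3862.5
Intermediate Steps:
Y(W) = 8 - 3*W (Y(W) = -3*(W + 8/(-3)) = -3*(W - ⅓*8) = -3*(W - 8/3) = -3*(-8/3 + W) = 8 - 3*W)
a(r) = r²/2
-30784/Y(0) + a(-30)/O(-31) = -30784/(8 - 3*0) + ((½)*(-30)²)/(-31) = -30784/(8 + 0) + ((½)*900)*(-1/31) = -30784/8 + 450*(-1/31) = -30784*⅛ - 450/31 = -3848 - 450/31 = -119738/31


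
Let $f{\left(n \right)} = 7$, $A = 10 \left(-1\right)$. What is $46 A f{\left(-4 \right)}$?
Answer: $-3220$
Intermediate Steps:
$A = -10$
$46 A f{\left(-4 \right)} = 46 \left(-10\right) 7 = \left(-460\right) 7 = -3220$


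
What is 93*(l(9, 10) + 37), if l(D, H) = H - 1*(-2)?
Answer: 4557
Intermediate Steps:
l(D, H) = 2 + H (l(D, H) = H + 2 = 2 + H)
93*(l(9, 10) + 37) = 93*((2 + 10) + 37) = 93*(12 + 37) = 93*49 = 4557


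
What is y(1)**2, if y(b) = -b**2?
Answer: 1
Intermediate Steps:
y(1)**2 = (-1*1**2)**2 = (-1*1)**2 = (-1)**2 = 1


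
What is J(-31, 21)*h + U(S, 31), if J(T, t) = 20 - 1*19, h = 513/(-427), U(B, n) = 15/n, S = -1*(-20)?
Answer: -9498/13237 ≈ -0.71753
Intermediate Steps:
S = 20
h = -513/427 (h = 513*(-1/427) = -513/427 ≈ -1.2014)
J(T, t) = 1 (J(T, t) = 20 - 19 = 1)
J(-31, 21)*h + U(S, 31) = 1*(-513/427) + 15/31 = -513/427 + 15*(1/31) = -513/427 + 15/31 = -9498/13237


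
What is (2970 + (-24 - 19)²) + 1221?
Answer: 6040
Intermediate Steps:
(2970 + (-24 - 19)²) + 1221 = (2970 + (-43)²) + 1221 = (2970 + 1849) + 1221 = 4819 + 1221 = 6040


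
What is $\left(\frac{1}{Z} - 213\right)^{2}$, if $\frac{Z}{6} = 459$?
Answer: $\frac{344100733201}{7584516} \approx 45369.0$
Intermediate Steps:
$Z = 2754$ ($Z = 6 \cdot 459 = 2754$)
$\left(\frac{1}{Z} - 213\right)^{2} = \left(\frac{1}{2754} - 213\right)^{2} = \left(- \frac{586601}{2754}\right)^{2} = \frac{344100733201}{7584516}$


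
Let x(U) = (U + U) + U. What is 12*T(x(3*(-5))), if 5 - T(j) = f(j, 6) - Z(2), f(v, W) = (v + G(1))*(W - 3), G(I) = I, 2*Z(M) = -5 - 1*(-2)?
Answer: 1626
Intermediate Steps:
Z(M) = -3/2 (Z(M) = (-5 - 1*(-2))/2 = (-5 + 2)/2 = (1/2)*(-3) = -3/2)
f(v, W) = (1 + v)*(-3 + W) (f(v, W) = (v + 1)*(W - 3) = (1 + v)*(-3 + W))
x(U) = 3*U (x(U) = 2*U + U = 3*U)
T(j) = 1/2 - 3*j (T(j) = 5 - ((-3 + 6 - 3*j + 6*j) - 1*(-3/2)) = 5 - ((3 + 3*j) + 3/2) = 5 - (9/2 + 3*j) = 5 + (-9/2 - 3*j) = 1/2 - 3*j)
12*T(x(3*(-5))) = 12*(1/2 - 9*3*(-5)) = 12*(1/2 - 9*(-15)) = 12*(1/2 - 3*(-45)) = 12*(1/2 + 135) = 12*(271/2) = 1626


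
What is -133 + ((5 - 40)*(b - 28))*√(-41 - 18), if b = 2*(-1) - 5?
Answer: -133 + 1225*I*√59 ≈ -133.0 + 9409.4*I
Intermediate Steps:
b = -7 (b = -2 - 5 = -7)
-133 + ((5 - 40)*(b - 28))*√(-41 - 18) = -133 + ((5 - 40)*(-7 - 28))*√(-41 - 18) = -133 + (-35*(-35))*√(-59) = -133 + 1225*(I*√59) = -133 + 1225*I*√59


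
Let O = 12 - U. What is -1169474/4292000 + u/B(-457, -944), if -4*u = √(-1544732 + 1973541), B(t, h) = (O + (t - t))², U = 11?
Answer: -584737/2146000 - √428809/4 ≈ -163.98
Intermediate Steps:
O = 1 (O = 12 - 1*11 = 12 - 11 = 1)
B(t, h) = 1 (B(t, h) = (1 + (t - t))² = (1 + 0)² = 1² = 1)
u = -√428809/4 (u = -√(-1544732 + 1973541)/4 = -√428809/4 ≈ -163.71)
-1169474/4292000 + u/B(-457, -944) = -1169474/4292000 - √428809/4/1 = -1169474*1/4292000 - √428809/4*1 = -584737/2146000 - √428809/4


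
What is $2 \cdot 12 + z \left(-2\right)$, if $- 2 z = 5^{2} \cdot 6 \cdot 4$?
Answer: $624$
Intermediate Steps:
$z = -300$ ($z = - \frac{5^{2} \cdot 6 \cdot 4}{2} = - \frac{25 \cdot 6 \cdot 4}{2} = - \frac{150 \cdot 4}{2} = \left(- \frac{1}{2}\right) 600 = -300$)
$2 \cdot 12 + z \left(-2\right) = 2 \cdot 12 - -600 = 24 + 600 = 624$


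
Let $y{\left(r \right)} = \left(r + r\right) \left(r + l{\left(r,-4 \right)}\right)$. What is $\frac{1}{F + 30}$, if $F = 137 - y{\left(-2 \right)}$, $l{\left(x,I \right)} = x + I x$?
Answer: $\frac{1}{183} \approx 0.0054645$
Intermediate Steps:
$y{\left(r \right)} = - 4 r^{2}$ ($y{\left(r \right)} = \left(r + r\right) \left(r + r \left(1 - 4\right)\right) = 2 r \left(r + r \left(-3\right)\right) = 2 r \left(r - 3 r\right) = 2 r \left(- 2 r\right) = - 4 r^{2}$)
$F = 153$ ($F = 137 - - 4 \left(-2\right)^{2} = 137 - \left(-4\right) 4 = 137 - -16 = 137 + 16 = 153$)
$\frac{1}{F + 30} = \frac{1}{153 + 30} = \frac{1}{183}$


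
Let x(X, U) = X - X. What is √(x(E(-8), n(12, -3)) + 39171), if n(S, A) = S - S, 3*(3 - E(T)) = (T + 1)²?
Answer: √39171 ≈ 197.92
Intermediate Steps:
E(T) = 3 - (1 + T)²/3 (E(T) = 3 - (T + 1)²/3 = 3 - (1 + T)²/3)
n(S, A) = 0
x(X, U) = 0
√(x(E(-8), n(12, -3)) + 39171) = √(0 + 39171) = √39171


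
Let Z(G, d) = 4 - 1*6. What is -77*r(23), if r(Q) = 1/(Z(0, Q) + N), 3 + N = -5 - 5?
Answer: 77/15 ≈ 5.1333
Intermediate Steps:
Z(G, d) = -2 (Z(G, d) = 4 - 6 = -2)
N = -13 (N = -3 + (-5 - 5) = -3 - 10 = -13)
r(Q) = -1/15 (r(Q) = 1/(-2 - 13) = 1/(-15) = -1/15)
-77*r(23) = -77*(-1/15) = 77/15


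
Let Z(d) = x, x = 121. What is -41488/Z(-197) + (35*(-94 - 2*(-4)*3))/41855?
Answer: -31577758/92081 ≈ -342.93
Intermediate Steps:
Z(d) = 121
-41488/Z(-197) + (35*(-94 - 2*(-4)*3))/41855 = -41488/121 + (35*(-94 - 2*(-4)*3))/41855 = -41488*1/121 + (35*(-94 + 8*3))*(1/41855) = -41488/121 + (35*(-94 + 24))*(1/41855) = -41488/121 + (35*(-70))*(1/41855) = -41488/121 - 2450*1/41855 = -41488/121 - 490/8371 = -31577758/92081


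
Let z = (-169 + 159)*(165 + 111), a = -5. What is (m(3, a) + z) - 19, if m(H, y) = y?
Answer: -2784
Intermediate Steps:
z = -2760 (z = -10*276 = -2760)
(m(3, a) + z) - 19 = (-5 - 2760) - 19 = -2765 - 19 = -2784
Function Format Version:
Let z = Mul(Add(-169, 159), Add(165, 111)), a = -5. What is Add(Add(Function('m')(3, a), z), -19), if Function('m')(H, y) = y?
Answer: -2784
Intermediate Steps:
z = -2760 (z = Mul(-10, 276) = -2760)
Add(Add(Function('m')(3, a), z), -19) = Add(Add(-5, -2760), -19) = Add(-2765, -19) = -2784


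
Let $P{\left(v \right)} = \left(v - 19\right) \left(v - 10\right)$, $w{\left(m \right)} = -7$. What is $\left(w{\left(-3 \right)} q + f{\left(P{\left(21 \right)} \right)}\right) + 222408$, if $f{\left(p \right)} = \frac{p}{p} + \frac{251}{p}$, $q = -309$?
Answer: $\frac{4940835}{22} \approx 2.2458 \cdot 10^{5}$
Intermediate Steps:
$P{\left(v \right)} = \left(-19 + v\right) \left(-10 + v\right)$
$f{\left(p \right)} = 1 + \frac{251}{p}$
$\left(w{\left(-3 \right)} q + f{\left(P{\left(21 \right)} \right)}\right) + 222408 = \left(\left(-7\right) \left(-309\right) + \frac{251 + \left(190 + 21^{2} - 609\right)}{190 + 21^{2} - 609}\right) + 222408 = \left(2163 + \frac{251 + \left(190 + 441 - 609\right)}{190 + 441 - 609}\right) + 222408 = \left(2163 + \frac{251 + 22}{22}\right) + 222408 = \left(2163 + \frac{1}{22} \cdot 273\right) + 222408 = \left(2163 + \frac{273}{22}\right) + 222408 = \frac{47859}{22} + 222408 = \frac{4940835}{22}$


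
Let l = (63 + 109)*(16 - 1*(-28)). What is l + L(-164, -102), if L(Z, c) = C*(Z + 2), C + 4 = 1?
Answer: 8054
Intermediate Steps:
l = 7568 (l = 172*(16 + 28) = 172*44 = 7568)
C = -3 (C = -4 + 1 = -3)
L(Z, c) = -6 - 3*Z (L(Z, c) = -3*(Z + 2) = -3*(2 + Z) = -6 - 3*Z)
l + L(-164, -102) = 7568 + (-6 - 3*(-164)) = 7568 + (-6 + 492) = 7568 + 486 = 8054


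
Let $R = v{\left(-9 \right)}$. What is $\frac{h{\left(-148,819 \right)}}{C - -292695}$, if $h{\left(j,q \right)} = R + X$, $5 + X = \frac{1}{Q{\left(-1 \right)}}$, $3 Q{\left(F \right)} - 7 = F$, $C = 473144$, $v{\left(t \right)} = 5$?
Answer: $\frac{1}{1531678} \approx 6.5288 \cdot 10^{-7}$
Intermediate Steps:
$R = 5$
$Q{\left(F \right)} = \frac{7}{3} + \frac{F}{3}$
$X = - \frac{9}{2}$ ($X = -5 + \frac{1}{\frac{7}{3} + \frac{1}{3} \left(-1\right)} = -5 + \frac{1}{\frac{7}{3} - \frac{1}{3}} = -5 + \frac{1}{2} = - \frac{9}{2} \approx -4.5$)
$h{\left(j,q \right)} = \frac{1}{2}$ ($h{\left(j,q \right)} = 5 - \frac{9}{2} = \frac{1}{2}$)
$\frac{h{\left(-148,819 \right)}}{C - -292695} = \frac{1}{2 \left(473144 - -292695\right)} = \frac{1}{2 \left(473144 + 292695\right)} = \frac{1}{2 \cdot 765839} = \frac{1}{2} \cdot \frac{1}{765839} = \frac{1}{1531678}$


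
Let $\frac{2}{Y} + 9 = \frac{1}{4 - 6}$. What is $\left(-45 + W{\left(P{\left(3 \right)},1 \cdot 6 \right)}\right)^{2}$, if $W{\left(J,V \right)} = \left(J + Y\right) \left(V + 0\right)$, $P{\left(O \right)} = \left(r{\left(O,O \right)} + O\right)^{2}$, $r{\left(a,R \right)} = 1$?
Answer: $\frac{893025}{361} \approx 2473.8$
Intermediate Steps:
$Y = - \frac{4}{19}$ ($Y = \frac{2}{-9 + \frac{1}{4 - 6}} = \frac{2}{-9 + \frac{1}{-2}} = \frac{2}{-9 - \frac{1}{2}} = \frac{2}{- \frac{19}{2}} = 2 \left(- \frac{2}{19}\right) = - \frac{4}{19} \approx -0.21053$)
$P{\left(O \right)} = \left(1 + O\right)^{2}$
$W{\left(J,V \right)} = V \left(- \frac{4}{19} + J\right)$ ($W{\left(J,V \right)} = \left(J - \frac{4}{19}\right) \left(V + 0\right) = \left(- \frac{4}{19} + J\right) V = V \left(- \frac{4}{19} + J\right)$)
$\left(-45 + W{\left(P{\left(3 \right)},1 \cdot 6 \right)}\right)^{2} = \left(-45 + \frac{1 \cdot 6 \left(-4 + 19 \left(1 + 3\right)^{2}\right)}{19}\right)^{2} = \left(-45 + \frac{1}{19} \cdot 6 \left(-4 + 19 \cdot 4^{2}\right)\right)^{2} = \left(-45 + \frac{1}{19} \cdot 6 \left(-4 + 19 \cdot 16\right)\right)^{2} = \left(-45 + \frac{1}{19} \cdot 6 \left(-4 + 304\right)\right)^{2} = \left(-45 + \frac{1}{19} \cdot 6 \cdot 300\right)^{2} = \left(-45 + \frac{1800}{19}\right)^{2} = \left(\frac{945}{19}\right)^{2} = \frac{893025}{361}$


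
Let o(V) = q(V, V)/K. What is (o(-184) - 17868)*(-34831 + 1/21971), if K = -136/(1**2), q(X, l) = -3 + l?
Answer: 27345652120675/43942 ≈ 6.2231e+8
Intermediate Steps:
K = -136 (K = -136/1 = -136*1 = -136)
o(V) = 3/136 - V/136 (o(V) = (-3 + V)/(-136) = (-3 + V)*(-1/136) = 3/136 - V/136)
(o(-184) - 17868)*(-34831 + 1/21971) = ((3/136 - 1/136*(-184)) - 17868)*(-34831 + 1/21971) = ((3/136 + 23/17) - 17868)*(-34831 + 1/21971) = (11/8 - 17868)*(-765271900/21971) = -142933/8*(-765271900/21971) = 27345652120675/43942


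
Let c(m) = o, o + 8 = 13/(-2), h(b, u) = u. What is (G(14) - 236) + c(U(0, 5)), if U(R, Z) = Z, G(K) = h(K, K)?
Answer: -473/2 ≈ -236.50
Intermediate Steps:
G(K) = K
o = -29/2 (o = -8 + 13/(-2) = -8 + 13*(-½) = -8 - 13/2 = -29/2 ≈ -14.500)
c(m) = -29/2
(G(14) - 236) + c(U(0, 5)) = (14 - 236) - 29/2 = -222 - 29/2 = -473/2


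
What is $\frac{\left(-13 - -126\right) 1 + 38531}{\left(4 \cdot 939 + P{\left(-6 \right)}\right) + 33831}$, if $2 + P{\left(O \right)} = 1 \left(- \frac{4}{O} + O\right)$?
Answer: $\frac{115932}{112739} \approx 1.0283$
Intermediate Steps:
$P{\left(O \right)} = -2 + O - \frac{4}{O}$ ($P{\left(O \right)} = -2 + 1 \left(- \frac{4}{O} + O\right) = -2 + 1 \left(O - \frac{4}{O}\right) = -2 + \left(O - \frac{4}{O}\right) = -2 + O - \frac{4}{O}$)
$\frac{\left(-13 - -126\right) 1 + 38531}{\left(4 \cdot 939 + P{\left(-6 \right)}\right) + 33831} = \frac{\left(-13 - -126\right) 1 + 38531}{\left(4 \cdot 939 - \left(8 - \frac{2}{3}\right)\right) + 33831} = \frac{\left(-13 + 126\right) 1 + 38531}{\left(3756 - \frac{22}{3}\right) + 33831} = \frac{113 \cdot 1 + 38531}{\left(3756 - \frac{22}{3}\right) + 33831} = \frac{113 + 38531}{\left(3756 - \frac{22}{3}\right) + 33831} = \frac{38644}{\frac{11246}{3} + 33831} = \frac{38644}{\frac{112739}{3}} = 38644 \cdot \frac{3}{112739} = \frac{115932}{112739}$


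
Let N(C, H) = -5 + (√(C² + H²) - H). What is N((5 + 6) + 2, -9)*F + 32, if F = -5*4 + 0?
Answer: -48 - 100*√10 ≈ -364.23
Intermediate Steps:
F = -20 (F = -20 + 0 = -20)
N(C, H) = -5 + √(C² + H²) - H
N((5 + 6) + 2, -9)*F + 32 = (-5 + √(((5 + 6) + 2)² + (-9)²) - 1*(-9))*(-20) + 32 = (-5 + √((11 + 2)² + 81) + 9)*(-20) + 32 = (-5 + √(13² + 81) + 9)*(-20) + 32 = (-5 + √(169 + 81) + 9)*(-20) + 32 = (-5 + √250 + 9)*(-20) + 32 = (-5 + 5*√10 + 9)*(-20) + 32 = (4 + 5*√10)*(-20) + 32 = (-80 - 100*√10) + 32 = -48 - 100*√10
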